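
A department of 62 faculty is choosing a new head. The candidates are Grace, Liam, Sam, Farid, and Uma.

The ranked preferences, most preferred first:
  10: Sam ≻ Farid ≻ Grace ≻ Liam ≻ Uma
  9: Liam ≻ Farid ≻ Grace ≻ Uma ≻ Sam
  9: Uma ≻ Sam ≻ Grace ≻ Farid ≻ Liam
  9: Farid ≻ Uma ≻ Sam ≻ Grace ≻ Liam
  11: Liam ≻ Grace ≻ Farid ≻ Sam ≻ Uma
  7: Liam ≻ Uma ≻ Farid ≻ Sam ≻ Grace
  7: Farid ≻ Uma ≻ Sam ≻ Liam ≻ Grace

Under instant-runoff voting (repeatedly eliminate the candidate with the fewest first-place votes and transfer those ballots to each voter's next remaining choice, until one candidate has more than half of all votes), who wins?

Sam

Round 1: Grace 0, Liam 27, Sam 10, Farid 16, Uma 9. Grace eliminated.
Round 2: Liam 27, Sam 10, Farid 16, Uma 9. Uma eliminated.
Round 3: Liam 27, Sam 19, Farid 16. Farid eliminated.
Round 4: Liam 27, Sam 35. Sam has a majority (≥32).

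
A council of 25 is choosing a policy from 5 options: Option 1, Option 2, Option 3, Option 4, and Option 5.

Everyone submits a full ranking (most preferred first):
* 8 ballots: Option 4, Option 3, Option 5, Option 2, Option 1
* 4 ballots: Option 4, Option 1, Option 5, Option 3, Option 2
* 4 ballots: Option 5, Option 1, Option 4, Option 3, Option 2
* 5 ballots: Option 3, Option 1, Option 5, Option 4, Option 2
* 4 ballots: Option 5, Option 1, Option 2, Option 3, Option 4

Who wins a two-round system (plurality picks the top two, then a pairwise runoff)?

Option 5

Round 1 first-place votes: Option 1 0, Option 2 0, Option 3 5, Option 4 12, Option 5 8. Option 4 and Option 5 advance.
Runoff: Option 4 is ranked above Option 5 on 12 ballots, Option 5 above Option 4 on 13.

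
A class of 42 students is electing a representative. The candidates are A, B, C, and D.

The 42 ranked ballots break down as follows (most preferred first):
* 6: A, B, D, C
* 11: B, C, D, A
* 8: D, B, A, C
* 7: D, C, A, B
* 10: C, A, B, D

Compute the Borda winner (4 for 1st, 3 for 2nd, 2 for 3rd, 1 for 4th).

A: 6×4 + 11×1 + 8×2 + 7×2 + 10×3 = 95
B: 6×3 + 11×4 + 8×3 + 7×1 + 10×2 = 113
C: 6×1 + 11×3 + 8×1 + 7×3 + 10×4 = 108
D: 6×2 + 11×2 + 8×4 + 7×4 + 10×1 = 104

B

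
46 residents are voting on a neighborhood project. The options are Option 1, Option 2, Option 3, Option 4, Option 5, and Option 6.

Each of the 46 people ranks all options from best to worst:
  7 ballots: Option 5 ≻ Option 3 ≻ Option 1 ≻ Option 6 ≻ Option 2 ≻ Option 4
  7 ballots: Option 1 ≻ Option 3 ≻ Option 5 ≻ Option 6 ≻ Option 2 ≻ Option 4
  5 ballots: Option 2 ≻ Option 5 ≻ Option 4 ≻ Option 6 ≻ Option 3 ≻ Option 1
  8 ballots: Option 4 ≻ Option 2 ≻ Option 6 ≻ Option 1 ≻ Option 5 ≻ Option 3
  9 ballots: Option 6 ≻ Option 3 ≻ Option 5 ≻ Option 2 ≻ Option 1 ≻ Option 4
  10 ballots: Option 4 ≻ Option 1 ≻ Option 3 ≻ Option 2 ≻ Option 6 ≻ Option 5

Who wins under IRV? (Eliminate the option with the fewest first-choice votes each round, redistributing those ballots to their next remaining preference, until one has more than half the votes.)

Option 5

Round 1: Option 1 7, Option 2 5, Option 3 0, Option 4 18, Option 5 7, Option 6 9. Option 3 eliminated.
Round 2: Option 1 7, Option 2 5, Option 4 18, Option 5 7, Option 6 9. Option 2 eliminated.
Round 3: Option 1 7, Option 4 18, Option 5 12, Option 6 9. Option 1 eliminated.
Round 4: Option 4 18, Option 5 19, Option 6 9. Option 6 eliminated.
Round 5: Option 4 18, Option 5 28. Option 5 has a majority (≥24).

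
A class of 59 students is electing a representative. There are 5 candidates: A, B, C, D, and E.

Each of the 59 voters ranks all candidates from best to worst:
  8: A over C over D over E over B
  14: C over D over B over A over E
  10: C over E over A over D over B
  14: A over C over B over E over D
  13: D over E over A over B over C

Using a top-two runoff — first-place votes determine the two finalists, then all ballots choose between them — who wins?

A

Round 1 first-place votes: A 22, B 0, C 24, D 13, E 0. C and A advance.
Runoff: C is ranked above A on 24 ballots, A above C on 35.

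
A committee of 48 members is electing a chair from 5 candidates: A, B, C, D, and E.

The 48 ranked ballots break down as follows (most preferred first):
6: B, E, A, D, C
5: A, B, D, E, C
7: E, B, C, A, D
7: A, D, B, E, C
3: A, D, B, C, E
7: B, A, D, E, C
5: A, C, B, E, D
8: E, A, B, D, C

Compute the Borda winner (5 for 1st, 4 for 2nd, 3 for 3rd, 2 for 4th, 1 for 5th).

A

A: 6×3 + 5×5 + 7×2 + 7×5 + 3×5 + 7×4 + 5×5 + 8×4 = 192
B: 6×5 + 5×4 + 7×4 + 7×3 + 3×3 + 7×5 + 5×3 + 8×3 = 182
C: 6×1 + 5×1 + 7×3 + 7×1 + 3×2 + 7×1 + 5×4 + 8×1 = 80
D: 6×2 + 5×3 + 7×1 + 7×4 + 3×4 + 7×3 + 5×1 + 8×2 = 116
E: 6×4 + 5×2 + 7×5 + 7×2 + 3×1 + 7×2 + 5×2 + 8×5 = 150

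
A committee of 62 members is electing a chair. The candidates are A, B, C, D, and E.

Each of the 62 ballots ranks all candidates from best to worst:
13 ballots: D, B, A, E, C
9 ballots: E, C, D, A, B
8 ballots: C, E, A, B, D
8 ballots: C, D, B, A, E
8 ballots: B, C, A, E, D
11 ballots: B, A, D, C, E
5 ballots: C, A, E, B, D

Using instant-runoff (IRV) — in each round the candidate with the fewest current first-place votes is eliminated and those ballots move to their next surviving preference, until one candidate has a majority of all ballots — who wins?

Round 1: A 0, B 19, C 21, D 13, E 9. A eliminated.
Round 2: B 19, C 21, D 13, E 9. E eliminated.
Round 3: B 19, C 30, D 13. D eliminated.
Round 4: B 32, C 30. B has a majority (≥32).

B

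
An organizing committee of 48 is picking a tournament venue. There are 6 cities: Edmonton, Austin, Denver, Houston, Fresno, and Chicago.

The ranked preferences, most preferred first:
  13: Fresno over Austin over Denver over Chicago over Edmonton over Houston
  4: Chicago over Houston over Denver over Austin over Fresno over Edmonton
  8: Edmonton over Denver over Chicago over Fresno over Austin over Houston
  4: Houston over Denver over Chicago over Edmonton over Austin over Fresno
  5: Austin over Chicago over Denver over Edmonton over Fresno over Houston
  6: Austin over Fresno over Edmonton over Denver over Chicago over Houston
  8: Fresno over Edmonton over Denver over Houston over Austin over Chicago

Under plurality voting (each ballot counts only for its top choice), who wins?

Fresno

First-place votes: Edmonton 8, Austin 11, Denver 0, Houston 4, Fresno 21, Chicago 4.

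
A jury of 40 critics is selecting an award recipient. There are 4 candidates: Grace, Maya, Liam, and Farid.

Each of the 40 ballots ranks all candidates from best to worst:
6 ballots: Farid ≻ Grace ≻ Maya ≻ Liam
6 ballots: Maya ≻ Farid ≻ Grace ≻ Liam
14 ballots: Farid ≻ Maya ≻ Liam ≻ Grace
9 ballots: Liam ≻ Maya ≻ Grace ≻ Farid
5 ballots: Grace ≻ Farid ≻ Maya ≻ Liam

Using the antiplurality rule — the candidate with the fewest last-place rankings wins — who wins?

Last-place votes: Grace 14, Maya 0, Liam 17, Farid 9.

Maya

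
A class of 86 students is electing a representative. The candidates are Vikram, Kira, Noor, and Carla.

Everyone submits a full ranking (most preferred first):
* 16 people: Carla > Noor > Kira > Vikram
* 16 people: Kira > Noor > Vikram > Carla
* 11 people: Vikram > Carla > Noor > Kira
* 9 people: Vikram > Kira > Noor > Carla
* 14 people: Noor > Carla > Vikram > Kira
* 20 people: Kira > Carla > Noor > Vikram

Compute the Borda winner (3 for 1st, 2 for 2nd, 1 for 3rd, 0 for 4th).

Vikram: 16×0 + 16×1 + 11×3 + 9×3 + 14×1 + 20×0 = 90
Kira: 16×1 + 16×3 + 11×0 + 9×2 + 14×0 + 20×3 = 142
Noor: 16×2 + 16×2 + 11×1 + 9×1 + 14×3 + 20×1 = 146
Carla: 16×3 + 16×0 + 11×2 + 9×0 + 14×2 + 20×2 = 138

Noor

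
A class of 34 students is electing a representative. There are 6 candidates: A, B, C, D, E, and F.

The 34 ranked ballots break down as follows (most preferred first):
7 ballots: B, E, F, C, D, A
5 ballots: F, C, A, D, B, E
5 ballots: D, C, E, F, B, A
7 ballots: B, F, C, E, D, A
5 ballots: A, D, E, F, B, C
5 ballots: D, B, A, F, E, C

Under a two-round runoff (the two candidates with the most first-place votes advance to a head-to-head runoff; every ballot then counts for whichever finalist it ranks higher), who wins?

Round 1 first-place votes: A 5, B 14, C 0, D 10, E 0, F 5. B and D advance.
Runoff: B is ranked above D on 14 ballots, D above B on 20.

D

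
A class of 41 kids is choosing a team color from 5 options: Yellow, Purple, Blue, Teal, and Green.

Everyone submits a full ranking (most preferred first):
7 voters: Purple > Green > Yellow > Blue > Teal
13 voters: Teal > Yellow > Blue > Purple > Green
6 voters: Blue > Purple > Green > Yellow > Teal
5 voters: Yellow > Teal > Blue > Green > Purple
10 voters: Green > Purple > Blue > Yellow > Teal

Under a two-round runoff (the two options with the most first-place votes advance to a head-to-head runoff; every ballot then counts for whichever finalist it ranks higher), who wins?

Round 1 first-place votes: Yellow 5, Purple 7, Blue 6, Teal 13, Green 10. Teal and Green advance.
Runoff: Teal is ranked above Green on 18 ballots, Green above Teal on 23.

Green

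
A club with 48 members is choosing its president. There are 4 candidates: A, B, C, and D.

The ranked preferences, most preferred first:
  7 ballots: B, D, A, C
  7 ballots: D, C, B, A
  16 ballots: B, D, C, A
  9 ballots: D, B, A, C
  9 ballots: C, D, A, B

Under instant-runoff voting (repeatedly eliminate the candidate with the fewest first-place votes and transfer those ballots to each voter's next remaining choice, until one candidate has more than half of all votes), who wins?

Round 1: A 0, B 23, C 9, D 16. A eliminated.
Round 2: B 23, C 9, D 16. C eliminated.
Round 3: B 23, D 25. D has a majority (≥25).

D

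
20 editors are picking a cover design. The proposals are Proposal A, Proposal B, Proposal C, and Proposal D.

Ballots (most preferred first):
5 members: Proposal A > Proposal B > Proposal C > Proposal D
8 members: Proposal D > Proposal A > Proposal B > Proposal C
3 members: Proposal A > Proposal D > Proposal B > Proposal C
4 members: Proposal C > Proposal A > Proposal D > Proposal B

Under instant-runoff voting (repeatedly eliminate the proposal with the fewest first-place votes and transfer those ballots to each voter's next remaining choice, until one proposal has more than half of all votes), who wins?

Round 1: Proposal A 8, Proposal B 0, Proposal C 4, Proposal D 8. Proposal B eliminated.
Round 2: Proposal A 8, Proposal C 4, Proposal D 8. Proposal C eliminated.
Round 3: Proposal A 12, Proposal D 8. Proposal A has a majority (≥11).

Proposal A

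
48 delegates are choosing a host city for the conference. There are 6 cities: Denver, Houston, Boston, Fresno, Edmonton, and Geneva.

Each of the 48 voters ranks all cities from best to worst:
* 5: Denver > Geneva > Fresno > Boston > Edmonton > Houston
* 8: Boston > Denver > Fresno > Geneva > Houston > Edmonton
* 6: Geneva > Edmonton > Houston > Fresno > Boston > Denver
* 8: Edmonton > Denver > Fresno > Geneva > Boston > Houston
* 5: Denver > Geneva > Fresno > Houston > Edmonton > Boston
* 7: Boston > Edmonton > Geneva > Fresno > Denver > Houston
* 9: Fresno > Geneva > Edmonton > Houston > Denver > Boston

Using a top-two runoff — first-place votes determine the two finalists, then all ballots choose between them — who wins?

Denver

Round 1 first-place votes: Denver 10, Houston 0, Boston 15, Fresno 9, Edmonton 8, Geneva 6. Boston and Denver advance.
Runoff: Boston is ranked above Denver on 21 ballots, Denver above Boston on 27.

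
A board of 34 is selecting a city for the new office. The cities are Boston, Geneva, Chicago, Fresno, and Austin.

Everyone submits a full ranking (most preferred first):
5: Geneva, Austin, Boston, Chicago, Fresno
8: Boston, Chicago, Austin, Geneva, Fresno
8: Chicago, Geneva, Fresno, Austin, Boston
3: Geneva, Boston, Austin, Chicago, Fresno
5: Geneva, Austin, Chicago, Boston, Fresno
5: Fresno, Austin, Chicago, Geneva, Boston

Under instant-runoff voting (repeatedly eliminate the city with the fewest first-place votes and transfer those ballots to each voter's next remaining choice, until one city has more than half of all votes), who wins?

Chicago

Round 1: Boston 8, Geneva 13, Chicago 8, Fresno 5, Austin 0. Austin eliminated.
Round 2: Boston 8, Geneva 13, Chicago 8, Fresno 5. Fresno eliminated.
Round 3: Boston 8, Geneva 13, Chicago 13. Boston eliminated.
Round 4: Geneva 13, Chicago 21. Chicago has a majority (≥18).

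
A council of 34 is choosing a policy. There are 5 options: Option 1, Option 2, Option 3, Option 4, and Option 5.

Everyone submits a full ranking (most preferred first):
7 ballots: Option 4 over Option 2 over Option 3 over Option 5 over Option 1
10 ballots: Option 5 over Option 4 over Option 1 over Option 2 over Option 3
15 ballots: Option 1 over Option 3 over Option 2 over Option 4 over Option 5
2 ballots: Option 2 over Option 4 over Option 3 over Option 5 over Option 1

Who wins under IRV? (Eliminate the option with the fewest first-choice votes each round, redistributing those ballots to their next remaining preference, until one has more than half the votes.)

Option 5

Round 1: Option 1 15, Option 2 2, Option 3 0, Option 4 7, Option 5 10. Option 3 eliminated.
Round 2: Option 1 15, Option 2 2, Option 4 7, Option 5 10. Option 2 eliminated.
Round 3: Option 1 15, Option 4 9, Option 5 10. Option 4 eliminated.
Round 4: Option 1 15, Option 5 19. Option 5 has a majority (≥18).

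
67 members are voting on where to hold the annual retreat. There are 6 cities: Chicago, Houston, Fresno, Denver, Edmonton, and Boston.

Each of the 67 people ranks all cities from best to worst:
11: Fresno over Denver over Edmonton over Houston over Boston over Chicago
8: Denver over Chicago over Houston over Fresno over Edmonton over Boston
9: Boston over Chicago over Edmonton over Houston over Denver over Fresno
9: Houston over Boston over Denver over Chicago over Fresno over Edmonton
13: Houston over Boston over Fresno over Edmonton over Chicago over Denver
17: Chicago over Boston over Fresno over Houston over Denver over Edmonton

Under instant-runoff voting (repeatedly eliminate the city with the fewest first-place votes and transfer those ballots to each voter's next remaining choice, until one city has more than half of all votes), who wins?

Chicago

Round 1: Chicago 17, Houston 22, Fresno 11, Denver 8, Edmonton 0, Boston 9. Edmonton eliminated.
Round 2: Chicago 17, Houston 22, Fresno 11, Denver 8, Boston 9. Denver eliminated.
Round 3: Chicago 25, Houston 22, Fresno 11, Boston 9. Boston eliminated.
Round 4: Chicago 34, Houston 22, Fresno 11. Chicago has a majority (≥34).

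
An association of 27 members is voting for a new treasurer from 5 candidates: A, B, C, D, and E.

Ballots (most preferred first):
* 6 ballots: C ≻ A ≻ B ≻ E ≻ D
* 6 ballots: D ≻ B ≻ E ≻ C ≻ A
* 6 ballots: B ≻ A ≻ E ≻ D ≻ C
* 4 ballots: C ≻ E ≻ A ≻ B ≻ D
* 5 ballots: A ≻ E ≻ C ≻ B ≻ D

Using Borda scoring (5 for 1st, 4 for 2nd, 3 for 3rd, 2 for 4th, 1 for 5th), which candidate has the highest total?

A: 6×4 + 6×1 + 6×4 + 4×3 + 5×5 = 91
B: 6×3 + 6×4 + 6×5 + 4×2 + 5×2 = 90
C: 6×5 + 6×2 + 6×1 + 4×5 + 5×3 = 83
D: 6×1 + 6×5 + 6×2 + 4×1 + 5×1 = 57
E: 6×2 + 6×3 + 6×3 + 4×4 + 5×4 = 84

A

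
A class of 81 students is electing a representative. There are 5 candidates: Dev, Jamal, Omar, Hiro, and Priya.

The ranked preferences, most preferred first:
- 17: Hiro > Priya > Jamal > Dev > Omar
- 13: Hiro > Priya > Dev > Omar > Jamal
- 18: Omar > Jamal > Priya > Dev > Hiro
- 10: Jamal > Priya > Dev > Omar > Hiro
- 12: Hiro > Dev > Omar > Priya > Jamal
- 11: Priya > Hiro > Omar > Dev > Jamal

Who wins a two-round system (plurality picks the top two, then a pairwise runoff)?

Round 1 first-place votes: Dev 0, Jamal 10, Omar 18, Hiro 42, Priya 11. Hiro and Omar advance.
Runoff: Hiro is ranked above Omar on 53 ballots, Omar above Hiro on 28.

Hiro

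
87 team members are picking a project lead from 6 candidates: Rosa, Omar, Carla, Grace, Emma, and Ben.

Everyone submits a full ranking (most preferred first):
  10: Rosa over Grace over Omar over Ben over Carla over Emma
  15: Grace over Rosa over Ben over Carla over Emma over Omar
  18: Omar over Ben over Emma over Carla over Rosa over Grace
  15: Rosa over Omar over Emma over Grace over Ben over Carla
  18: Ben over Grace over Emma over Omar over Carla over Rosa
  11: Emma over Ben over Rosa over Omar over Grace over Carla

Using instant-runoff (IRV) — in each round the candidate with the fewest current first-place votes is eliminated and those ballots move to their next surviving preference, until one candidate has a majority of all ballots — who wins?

Ben

Round 1: Rosa 25, Omar 18, Carla 0, Grace 15, Emma 11, Ben 18. Carla eliminated.
Round 2: Rosa 25, Omar 18, Grace 15, Emma 11, Ben 18. Emma eliminated.
Round 3: Rosa 25, Omar 18, Grace 15, Ben 29. Grace eliminated.
Round 4: Rosa 40, Omar 18, Ben 29. Omar eliminated.
Round 5: Rosa 40, Ben 47. Ben has a majority (≥44).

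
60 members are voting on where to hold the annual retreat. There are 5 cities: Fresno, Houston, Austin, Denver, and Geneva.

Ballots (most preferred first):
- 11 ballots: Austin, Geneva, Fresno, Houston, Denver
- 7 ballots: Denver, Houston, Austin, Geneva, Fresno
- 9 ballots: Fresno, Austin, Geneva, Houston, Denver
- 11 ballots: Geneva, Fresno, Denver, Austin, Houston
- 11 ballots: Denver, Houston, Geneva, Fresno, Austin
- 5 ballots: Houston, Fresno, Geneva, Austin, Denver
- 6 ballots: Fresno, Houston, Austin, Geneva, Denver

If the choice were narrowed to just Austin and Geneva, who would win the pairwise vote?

Austin

Austin is ranked above Geneva on 33 ballots; Geneva above Austin on 27.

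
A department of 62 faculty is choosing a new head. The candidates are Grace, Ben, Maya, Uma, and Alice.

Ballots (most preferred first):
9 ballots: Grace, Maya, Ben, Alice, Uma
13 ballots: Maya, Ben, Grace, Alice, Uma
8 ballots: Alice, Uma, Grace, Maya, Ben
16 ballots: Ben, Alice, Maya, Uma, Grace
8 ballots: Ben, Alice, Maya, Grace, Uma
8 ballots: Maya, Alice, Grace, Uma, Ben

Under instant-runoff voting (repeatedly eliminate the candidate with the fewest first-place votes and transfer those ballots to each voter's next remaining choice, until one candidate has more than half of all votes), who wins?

Maya

Round 1: Grace 9, Ben 24, Maya 21, Uma 0, Alice 8. Uma eliminated.
Round 2: Grace 9, Ben 24, Maya 21, Alice 8. Alice eliminated.
Round 3: Grace 17, Ben 24, Maya 21. Grace eliminated.
Round 4: Ben 24, Maya 38. Maya has a majority (≥32).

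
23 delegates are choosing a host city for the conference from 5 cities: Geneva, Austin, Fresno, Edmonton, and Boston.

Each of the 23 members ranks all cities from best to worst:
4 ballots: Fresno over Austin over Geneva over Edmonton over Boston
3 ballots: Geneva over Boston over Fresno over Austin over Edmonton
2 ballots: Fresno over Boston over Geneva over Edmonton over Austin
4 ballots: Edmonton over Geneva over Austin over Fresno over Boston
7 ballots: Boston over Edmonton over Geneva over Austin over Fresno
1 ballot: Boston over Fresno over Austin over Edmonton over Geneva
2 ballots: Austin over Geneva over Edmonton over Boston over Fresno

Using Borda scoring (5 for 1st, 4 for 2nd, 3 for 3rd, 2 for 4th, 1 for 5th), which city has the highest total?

Geneva

Geneva: 4×3 + 3×5 + 2×3 + 4×4 + 7×3 + 1×1 + 2×4 = 79
Austin: 4×4 + 3×2 + 2×1 + 4×3 + 7×2 + 1×3 + 2×5 = 63
Fresno: 4×5 + 3×3 + 2×5 + 4×2 + 7×1 + 1×4 + 2×1 = 60
Edmonton: 4×2 + 3×1 + 2×2 + 4×5 + 7×4 + 1×2 + 2×3 = 71
Boston: 4×1 + 3×4 + 2×4 + 4×1 + 7×5 + 1×5 + 2×2 = 72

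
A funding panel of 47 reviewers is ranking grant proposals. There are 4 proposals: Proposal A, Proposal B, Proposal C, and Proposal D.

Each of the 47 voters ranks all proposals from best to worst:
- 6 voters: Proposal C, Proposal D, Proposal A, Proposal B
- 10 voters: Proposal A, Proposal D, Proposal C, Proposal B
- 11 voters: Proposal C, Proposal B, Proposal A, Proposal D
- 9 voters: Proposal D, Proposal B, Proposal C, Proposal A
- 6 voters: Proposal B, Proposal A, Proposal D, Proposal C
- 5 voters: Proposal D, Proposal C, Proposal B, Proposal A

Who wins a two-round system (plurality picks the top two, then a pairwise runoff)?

Round 1 first-place votes: Proposal A 10, Proposal B 6, Proposal C 17, Proposal D 14. Proposal C and Proposal D advance.
Runoff: Proposal C is ranked above Proposal D on 17 ballots, Proposal D above Proposal C on 30.

Proposal D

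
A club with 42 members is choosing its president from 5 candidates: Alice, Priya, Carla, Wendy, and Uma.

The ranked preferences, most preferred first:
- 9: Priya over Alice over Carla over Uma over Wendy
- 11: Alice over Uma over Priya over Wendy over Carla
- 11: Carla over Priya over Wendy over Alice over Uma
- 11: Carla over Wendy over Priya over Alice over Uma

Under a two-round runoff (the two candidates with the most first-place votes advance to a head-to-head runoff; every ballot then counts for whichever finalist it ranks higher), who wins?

Carla

Round 1 first-place votes: Alice 11, Priya 9, Carla 22, Wendy 0, Uma 0. Carla and Alice advance.
Runoff: Carla is ranked above Alice on 22 ballots, Alice above Carla on 20.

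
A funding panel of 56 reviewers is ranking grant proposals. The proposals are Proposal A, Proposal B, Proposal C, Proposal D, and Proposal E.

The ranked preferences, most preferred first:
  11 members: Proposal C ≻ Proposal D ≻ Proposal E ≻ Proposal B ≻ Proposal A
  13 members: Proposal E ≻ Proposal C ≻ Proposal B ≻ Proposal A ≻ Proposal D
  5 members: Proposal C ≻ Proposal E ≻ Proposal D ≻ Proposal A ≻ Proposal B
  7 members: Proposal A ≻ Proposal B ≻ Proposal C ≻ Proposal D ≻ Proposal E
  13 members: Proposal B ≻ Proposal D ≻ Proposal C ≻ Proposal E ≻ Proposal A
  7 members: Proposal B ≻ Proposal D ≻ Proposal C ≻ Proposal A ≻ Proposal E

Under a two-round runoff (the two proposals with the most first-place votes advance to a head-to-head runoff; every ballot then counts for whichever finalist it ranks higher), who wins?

Proposal C

Round 1 first-place votes: Proposal A 7, Proposal B 20, Proposal C 16, Proposal D 0, Proposal E 13. Proposal B and Proposal C advance.
Runoff: Proposal B is ranked above Proposal C on 27 ballots, Proposal C above Proposal B on 29.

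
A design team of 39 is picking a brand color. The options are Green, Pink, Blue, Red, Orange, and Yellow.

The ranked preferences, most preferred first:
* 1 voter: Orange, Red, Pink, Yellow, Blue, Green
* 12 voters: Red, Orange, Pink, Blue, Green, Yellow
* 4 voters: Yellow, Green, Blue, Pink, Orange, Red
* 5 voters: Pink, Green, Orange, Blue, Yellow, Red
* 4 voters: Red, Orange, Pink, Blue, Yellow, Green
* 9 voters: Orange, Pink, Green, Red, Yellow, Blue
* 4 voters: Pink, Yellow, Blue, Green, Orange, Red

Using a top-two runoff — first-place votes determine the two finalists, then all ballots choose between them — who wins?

Orange

Round 1 first-place votes: Green 0, Pink 9, Blue 0, Red 16, Orange 10, Yellow 4. Red and Orange advance.
Runoff: Red is ranked above Orange on 16 ballots, Orange above Red on 23.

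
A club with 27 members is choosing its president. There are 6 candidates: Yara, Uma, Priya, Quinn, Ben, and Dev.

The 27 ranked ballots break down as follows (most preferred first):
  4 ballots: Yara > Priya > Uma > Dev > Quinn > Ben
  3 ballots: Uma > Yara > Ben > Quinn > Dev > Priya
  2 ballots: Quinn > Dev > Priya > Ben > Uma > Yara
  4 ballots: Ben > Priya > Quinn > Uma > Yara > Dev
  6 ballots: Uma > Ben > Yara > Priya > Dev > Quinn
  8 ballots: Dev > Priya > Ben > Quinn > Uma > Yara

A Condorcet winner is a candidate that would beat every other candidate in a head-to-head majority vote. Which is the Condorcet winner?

Priya

Priya vs Yara: 14–13
Priya vs Uma: 18–9
Priya vs Quinn: 22–5
Priya vs Ben: 14–13
Priya vs Dev: 14–13
Priya beats every other candidate.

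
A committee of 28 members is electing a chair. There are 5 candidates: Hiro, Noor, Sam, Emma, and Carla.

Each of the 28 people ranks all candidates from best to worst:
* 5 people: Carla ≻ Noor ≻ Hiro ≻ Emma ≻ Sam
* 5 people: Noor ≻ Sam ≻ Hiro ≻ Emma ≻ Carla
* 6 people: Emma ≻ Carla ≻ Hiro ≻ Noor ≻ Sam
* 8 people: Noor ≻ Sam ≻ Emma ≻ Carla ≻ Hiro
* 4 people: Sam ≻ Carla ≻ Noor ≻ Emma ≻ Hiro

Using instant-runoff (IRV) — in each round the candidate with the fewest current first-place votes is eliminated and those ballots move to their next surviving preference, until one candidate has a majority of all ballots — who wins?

Carla

Round 1: Hiro 0, Noor 13, Sam 4, Emma 6, Carla 5. Hiro eliminated.
Round 2: Noor 13, Sam 4, Emma 6, Carla 5. Sam eliminated.
Round 3: Noor 13, Emma 6, Carla 9. Emma eliminated.
Round 4: Noor 13, Carla 15. Carla has a majority (≥15).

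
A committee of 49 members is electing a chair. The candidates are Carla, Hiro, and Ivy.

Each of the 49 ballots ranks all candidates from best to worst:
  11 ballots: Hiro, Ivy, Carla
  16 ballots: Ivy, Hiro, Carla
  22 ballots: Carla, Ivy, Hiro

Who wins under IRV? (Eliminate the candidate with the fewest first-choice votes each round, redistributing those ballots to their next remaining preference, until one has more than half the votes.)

Ivy

Round 1: Carla 22, Hiro 11, Ivy 16. Hiro eliminated.
Round 2: Carla 22, Ivy 27. Ivy has a majority (≥25).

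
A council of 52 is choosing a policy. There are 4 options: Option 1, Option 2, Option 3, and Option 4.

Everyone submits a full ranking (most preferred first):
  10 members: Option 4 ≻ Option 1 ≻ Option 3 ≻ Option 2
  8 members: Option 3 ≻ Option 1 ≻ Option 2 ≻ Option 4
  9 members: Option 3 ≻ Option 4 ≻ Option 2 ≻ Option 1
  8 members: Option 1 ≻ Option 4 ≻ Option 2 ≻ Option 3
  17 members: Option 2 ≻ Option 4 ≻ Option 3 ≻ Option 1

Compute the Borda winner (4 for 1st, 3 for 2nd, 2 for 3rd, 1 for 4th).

Option 1: 10×3 + 8×3 + 9×1 + 8×4 + 17×1 = 112
Option 2: 10×1 + 8×2 + 9×2 + 8×2 + 17×4 = 128
Option 3: 10×2 + 8×4 + 9×4 + 8×1 + 17×2 = 130
Option 4: 10×4 + 8×1 + 9×3 + 8×3 + 17×3 = 150

Option 4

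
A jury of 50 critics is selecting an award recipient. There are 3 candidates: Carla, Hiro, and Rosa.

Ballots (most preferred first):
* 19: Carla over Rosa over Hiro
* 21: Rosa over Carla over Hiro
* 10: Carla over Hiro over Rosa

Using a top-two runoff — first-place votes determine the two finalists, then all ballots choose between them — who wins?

Carla

Round 1 first-place votes: Carla 29, Hiro 0, Rosa 21. Carla and Rosa advance.
Runoff: Carla is ranked above Rosa on 29 ballots, Rosa above Carla on 21.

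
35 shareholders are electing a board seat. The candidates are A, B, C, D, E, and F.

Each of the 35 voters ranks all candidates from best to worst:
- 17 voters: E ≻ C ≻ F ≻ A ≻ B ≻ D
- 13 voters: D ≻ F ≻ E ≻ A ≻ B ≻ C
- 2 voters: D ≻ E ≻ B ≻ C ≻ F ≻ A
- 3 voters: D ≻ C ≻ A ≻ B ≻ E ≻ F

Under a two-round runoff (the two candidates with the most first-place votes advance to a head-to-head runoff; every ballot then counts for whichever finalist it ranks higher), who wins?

D

Round 1 first-place votes: A 0, B 0, C 0, D 18, E 17, F 0. D and E advance.
Runoff: D is ranked above E on 18 ballots, E above D on 17.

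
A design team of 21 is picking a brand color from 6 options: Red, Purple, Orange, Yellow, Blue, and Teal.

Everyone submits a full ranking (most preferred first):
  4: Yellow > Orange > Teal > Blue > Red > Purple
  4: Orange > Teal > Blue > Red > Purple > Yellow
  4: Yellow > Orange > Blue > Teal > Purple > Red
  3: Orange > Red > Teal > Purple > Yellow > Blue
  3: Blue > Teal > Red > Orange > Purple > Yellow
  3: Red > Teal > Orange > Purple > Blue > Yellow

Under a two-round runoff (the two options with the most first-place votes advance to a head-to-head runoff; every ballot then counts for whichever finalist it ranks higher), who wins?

Round 1 first-place votes: Red 3, Purple 0, Orange 7, Yellow 8, Blue 3, Teal 0. Yellow and Orange advance.
Runoff: Yellow is ranked above Orange on 8 ballots, Orange above Yellow on 13.

Orange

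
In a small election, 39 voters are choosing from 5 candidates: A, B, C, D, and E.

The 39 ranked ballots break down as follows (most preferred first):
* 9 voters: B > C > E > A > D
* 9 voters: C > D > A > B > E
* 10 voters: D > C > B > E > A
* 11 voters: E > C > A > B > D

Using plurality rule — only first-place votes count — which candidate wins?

E

First-place votes: A 0, B 9, C 9, D 10, E 11.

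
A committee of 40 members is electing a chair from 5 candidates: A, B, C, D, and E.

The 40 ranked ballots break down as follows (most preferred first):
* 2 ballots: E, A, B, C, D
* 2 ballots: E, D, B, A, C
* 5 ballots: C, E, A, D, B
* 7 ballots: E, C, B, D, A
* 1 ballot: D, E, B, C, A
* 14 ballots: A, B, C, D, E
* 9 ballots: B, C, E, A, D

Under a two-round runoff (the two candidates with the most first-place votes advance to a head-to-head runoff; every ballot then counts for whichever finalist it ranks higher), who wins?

Round 1 first-place votes: A 14, B 9, C 5, D 1, E 11. A and E advance.
Runoff: A is ranked above E on 14 ballots, E above A on 26.

E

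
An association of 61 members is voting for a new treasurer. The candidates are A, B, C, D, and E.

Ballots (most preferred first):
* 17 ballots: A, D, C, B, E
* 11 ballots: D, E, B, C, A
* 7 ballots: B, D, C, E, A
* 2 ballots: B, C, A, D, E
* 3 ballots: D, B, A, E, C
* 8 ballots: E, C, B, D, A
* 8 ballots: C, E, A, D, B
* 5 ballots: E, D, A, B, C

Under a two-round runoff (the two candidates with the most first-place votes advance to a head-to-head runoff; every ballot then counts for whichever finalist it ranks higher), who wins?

Round 1 first-place votes: A 17, B 9, C 8, D 14, E 13. A and D advance.
Runoff: A is ranked above D on 27 ballots, D above A on 34.

D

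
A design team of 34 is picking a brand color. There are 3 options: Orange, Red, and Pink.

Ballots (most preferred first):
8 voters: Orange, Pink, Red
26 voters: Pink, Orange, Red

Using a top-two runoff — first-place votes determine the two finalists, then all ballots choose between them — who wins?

Round 1 first-place votes: Orange 8, Red 0, Pink 26. Pink and Orange advance.
Runoff: Pink is ranked above Orange on 26 ballots, Orange above Pink on 8.

Pink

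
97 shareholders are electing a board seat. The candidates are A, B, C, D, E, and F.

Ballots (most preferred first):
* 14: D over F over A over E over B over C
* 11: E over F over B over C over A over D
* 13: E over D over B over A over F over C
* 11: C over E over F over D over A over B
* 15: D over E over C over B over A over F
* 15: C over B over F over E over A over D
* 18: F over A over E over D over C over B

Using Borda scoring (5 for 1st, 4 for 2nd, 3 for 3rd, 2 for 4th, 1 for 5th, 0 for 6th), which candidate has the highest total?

E

A: 14×3 + 11×1 + 13×2 + 11×1 + 15×1 + 15×1 + 18×4 = 192
B: 14×1 + 11×3 + 13×3 + 11×0 + 15×2 + 15×4 + 18×0 = 176
C: 14×0 + 11×2 + 13×0 + 11×5 + 15×3 + 15×5 + 18×1 = 215
D: 14×5 + 11×0 + 13×4 + 11×2 + 15×5 + 15×0 + 18×2 = 255
E: 14×2 + 11×5 + 13×5 + 11×4 + 15×4 + 15×2 + 18×3 = 336
F: 14×4 + 11×4 + 13×1 + 11×3 + 15×0 + 15×3 + 18×5 = 281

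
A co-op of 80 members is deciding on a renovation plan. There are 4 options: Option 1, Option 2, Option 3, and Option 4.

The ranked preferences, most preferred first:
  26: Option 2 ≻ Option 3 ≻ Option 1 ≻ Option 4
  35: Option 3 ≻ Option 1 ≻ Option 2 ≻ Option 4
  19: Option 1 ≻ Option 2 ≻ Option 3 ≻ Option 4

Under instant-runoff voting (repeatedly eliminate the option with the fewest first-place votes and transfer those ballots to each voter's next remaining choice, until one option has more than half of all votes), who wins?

Round 1: Option 1 19, Option 2 26, Option 3 35, Option 4 0. Option 4 eliminated.
Round 2: Option 1 19, Option 2 26, Option 3 35. Option 1 eliminated.
Round 3: Option 2 45, Option 3 35. Option 2 has a majority (≥41).

Option 2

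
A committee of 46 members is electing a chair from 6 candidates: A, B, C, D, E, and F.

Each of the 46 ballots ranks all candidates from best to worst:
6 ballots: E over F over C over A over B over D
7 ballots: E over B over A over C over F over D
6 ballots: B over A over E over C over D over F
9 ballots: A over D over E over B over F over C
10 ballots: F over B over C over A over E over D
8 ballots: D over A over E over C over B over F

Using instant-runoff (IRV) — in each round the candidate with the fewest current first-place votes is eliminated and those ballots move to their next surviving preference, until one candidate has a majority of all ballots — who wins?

A

Round 1: A 9, B 6, C 0, D 8, E 13, F 10. C eliminated.
Round 2: A 9, B 6, D 8, E 13, F 10. B eliminated.
Round 3: A 15, D 8, E 13, F 10. D eliminated.
Round 4: A 23, E 13, F 10. F eliminated.
Round 5: A 33, E 13. A has a majority (≥24).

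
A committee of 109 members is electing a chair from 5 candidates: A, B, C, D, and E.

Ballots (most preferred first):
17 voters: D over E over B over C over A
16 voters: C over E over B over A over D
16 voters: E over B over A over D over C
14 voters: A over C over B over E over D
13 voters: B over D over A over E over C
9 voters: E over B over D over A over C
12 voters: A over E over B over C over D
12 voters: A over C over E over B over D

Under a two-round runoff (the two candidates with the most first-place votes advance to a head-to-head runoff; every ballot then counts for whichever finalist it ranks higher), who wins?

E

Round 1 first-place votes: A 38, B 13, C 16, D 17, E 25. A and E advance.
Runoff: A is ranked above E on 51 ballots, E above A on 58.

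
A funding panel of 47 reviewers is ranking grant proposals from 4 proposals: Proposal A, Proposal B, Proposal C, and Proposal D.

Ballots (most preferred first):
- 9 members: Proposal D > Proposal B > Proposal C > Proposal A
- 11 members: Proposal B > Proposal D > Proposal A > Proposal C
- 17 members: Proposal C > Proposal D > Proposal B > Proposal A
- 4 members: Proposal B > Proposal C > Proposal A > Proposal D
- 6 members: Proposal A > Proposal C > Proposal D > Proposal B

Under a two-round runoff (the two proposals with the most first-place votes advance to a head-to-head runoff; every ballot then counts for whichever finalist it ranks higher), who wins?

Proposal B

Round 1 first-place votes: Proposal A 6, Proposal B 15, Proposal C 17, Proposal D 9. Proposal C and Proposal B advance.
Runoff: Proposal C is ranked above Proposal B on 23 ballots, Proposal B above Proposal C on 24.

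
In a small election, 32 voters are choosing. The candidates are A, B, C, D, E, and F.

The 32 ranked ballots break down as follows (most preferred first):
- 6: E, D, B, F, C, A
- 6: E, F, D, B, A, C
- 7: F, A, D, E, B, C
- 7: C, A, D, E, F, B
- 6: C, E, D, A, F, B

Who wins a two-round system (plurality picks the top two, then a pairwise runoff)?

Round 1 first-place votes: A 0, B 0, C 13, D 0, E 12, F 7. C and E advance.
Runoff: C is ranked above E on 13 ballots, E above C on 19.

E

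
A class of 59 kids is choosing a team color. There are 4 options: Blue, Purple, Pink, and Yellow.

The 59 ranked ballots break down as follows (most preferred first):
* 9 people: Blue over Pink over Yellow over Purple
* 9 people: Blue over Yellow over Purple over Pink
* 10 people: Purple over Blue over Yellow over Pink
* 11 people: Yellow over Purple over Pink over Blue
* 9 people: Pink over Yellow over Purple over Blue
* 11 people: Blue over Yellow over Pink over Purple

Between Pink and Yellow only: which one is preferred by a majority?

Pink is ranked above Yellow on 18 ballots; Yellow above Pink on 41.

Yellow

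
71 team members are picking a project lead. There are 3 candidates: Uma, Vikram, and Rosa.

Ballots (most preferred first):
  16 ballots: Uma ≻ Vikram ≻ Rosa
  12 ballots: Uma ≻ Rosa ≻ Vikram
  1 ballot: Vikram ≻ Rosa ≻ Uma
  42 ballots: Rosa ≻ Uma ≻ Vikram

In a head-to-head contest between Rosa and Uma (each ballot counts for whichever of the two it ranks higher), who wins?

Rosa is ranked above Uma on 43 ballots; Uma above Rosa on 28.

Rosa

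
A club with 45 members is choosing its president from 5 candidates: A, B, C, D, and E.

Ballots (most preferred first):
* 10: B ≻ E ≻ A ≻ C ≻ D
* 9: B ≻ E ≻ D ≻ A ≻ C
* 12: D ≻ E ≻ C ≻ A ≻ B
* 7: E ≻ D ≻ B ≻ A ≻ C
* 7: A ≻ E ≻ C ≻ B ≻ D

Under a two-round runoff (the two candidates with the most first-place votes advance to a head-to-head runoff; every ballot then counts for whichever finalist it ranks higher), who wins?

Round 1 first-place votes: A 7, B 19, C 0, D 12, E 7. B and D advance.
Runoff: B is ranked above D on 26 ballots, D above B on 19.

B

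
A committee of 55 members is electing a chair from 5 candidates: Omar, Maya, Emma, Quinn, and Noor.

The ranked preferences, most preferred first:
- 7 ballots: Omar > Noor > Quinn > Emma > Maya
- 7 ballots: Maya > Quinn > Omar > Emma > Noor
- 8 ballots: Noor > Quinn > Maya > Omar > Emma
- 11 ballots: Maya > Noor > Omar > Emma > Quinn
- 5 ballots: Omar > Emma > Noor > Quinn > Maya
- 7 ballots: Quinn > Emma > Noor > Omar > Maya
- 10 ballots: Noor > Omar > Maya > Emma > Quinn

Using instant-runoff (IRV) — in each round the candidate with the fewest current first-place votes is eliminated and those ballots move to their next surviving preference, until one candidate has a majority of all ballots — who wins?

Round 1: Omar 12, Maya 18, Emma 0, Quinn 7, Noor 18. Emma eliminated.
Round 2: Omar 12, Maya 18, Quinn 7, Noor 18. Quinn eliminated.
Round 3: Omar 12, Maya 18, Noor 25. Omar eliminated.
Round 4: Maya 18, Noor 37. Noor has a majority (≥28).

Noor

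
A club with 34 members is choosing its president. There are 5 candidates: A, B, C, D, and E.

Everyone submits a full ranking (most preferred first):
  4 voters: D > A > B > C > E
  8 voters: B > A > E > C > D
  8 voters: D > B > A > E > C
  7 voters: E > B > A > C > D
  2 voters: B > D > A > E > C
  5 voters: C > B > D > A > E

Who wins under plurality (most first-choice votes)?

D

First-place votes: A 0, B 10, C 5, D 12, E 7.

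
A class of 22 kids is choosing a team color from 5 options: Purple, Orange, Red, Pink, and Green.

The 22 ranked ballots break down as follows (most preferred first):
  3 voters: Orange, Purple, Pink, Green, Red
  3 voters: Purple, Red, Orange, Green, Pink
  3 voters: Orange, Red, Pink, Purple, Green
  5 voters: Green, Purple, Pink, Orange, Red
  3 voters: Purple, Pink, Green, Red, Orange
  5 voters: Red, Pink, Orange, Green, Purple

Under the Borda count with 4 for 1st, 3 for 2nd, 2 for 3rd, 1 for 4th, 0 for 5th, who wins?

Purple

Purple: 3×3 + 3×4 + 3×1 + 5×3 + 3×4 + 5×0 = 51
Orange: 3×4 + 3×2 + 3×4 + 5×1 + 3×0 + 5×2 = 45
Red: 3×0 + 3×3 + 3×3 + 5×0 + 3×1 + 5×4 = 41
Pink: 3×2 + 3×0 + 3×2 + 5×2 + 3×3 + 5×3 = 46
Green: 3×1 + 3×1 + 3×0 + 5×4 + 3×2 + 5×1 = 37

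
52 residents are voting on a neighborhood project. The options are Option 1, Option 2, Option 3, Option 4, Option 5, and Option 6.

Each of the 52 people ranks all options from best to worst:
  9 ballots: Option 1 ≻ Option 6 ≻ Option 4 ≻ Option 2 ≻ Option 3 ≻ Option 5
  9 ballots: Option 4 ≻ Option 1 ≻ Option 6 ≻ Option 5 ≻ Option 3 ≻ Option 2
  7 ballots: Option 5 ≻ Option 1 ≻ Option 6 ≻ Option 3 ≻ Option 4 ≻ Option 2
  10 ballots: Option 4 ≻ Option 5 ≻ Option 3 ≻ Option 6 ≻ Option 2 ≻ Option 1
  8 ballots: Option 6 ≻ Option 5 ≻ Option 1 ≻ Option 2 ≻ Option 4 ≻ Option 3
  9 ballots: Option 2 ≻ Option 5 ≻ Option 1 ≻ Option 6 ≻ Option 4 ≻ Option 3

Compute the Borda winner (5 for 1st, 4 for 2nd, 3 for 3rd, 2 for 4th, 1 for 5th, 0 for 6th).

Option 6

Option 1: 9×5 + 9×4 + 7×4 + 10×0 + 8×3 + 9×3 = 160
Option 2: 9×2 + 9×0 + 7×0 + 10×1 + 8×2 + 9×5 = 89
Option 3: 9×1 + 9×1 + 7×2 + 10×3 + 8×0 + 9×0 = 62
Option 4: 9×3 + 9×5 + 7×1 + 10×5 + 8×1 + 9×1 = 146
Option 5: 9×0 + 9×2 + 7×5 + 10×4 + 8×4 + 9×4 = 161
Option 6: 9×4 + 9×3 + 7×3 + 10×2 + 8×5 + 9×2 = 162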